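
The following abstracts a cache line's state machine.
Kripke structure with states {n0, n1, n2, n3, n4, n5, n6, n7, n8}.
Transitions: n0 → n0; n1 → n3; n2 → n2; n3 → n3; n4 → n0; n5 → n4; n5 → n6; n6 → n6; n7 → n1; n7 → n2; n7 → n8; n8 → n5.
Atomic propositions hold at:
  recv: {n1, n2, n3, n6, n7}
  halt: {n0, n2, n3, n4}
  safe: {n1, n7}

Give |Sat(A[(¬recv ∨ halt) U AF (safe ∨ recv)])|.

5

Sat(¬recv) = {n0, n4, n5, n8}
Sat(¬recv ∨ halt) = {n0, n2, n3, n4, n5, n8}
Sat(safe ∨ recv) = {n1, n2, n3, n6, n7}
AF (safe ∨ recv): least fixpoint, start Z0 = {n1, n2, n3, n6, n7}, add states with every successor in Z. Already a fixed point.
Sat(AF (safe ∨ recv)) = {n1, n2, n3, n6, n7}
A[(¬recv ∨ halt) U AF (safe ∨ recv)]: least fixpoint, start Z0 = Sat(AF (safe ∨ recv)) = {n1, n2, n3, n6, n7}, add states in Sat(¬recv ∨ halt) with every successor in Z. Already a fixed point.
Sat(A[(¬recv ∨ halt) U AF (safe ∨ recv)]) = {n1, n2, n3, n6, n7}
|Sat(A[(¬recv ∨ halt) U AF (safe ∨ recv)])| = |{n1, n2, n3, n6, n7}| = 5.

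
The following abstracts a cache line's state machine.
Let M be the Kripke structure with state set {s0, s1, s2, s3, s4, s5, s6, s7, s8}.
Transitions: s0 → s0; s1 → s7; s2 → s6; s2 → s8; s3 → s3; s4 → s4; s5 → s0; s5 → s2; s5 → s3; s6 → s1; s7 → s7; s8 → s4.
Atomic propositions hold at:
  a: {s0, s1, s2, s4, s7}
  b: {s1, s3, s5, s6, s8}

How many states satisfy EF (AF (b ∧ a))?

4

Sat(b ∧ a) = {s1}
AF (b ∧ a): least fixpoint, start Z0 = {s1}, add states with every successor in Z. Z1 = {s1, s6}; fixed.
Sat(AF (b ∧ a)) = {s1, s6}
EF (AF (b ∧ a)): least fixpoint, start Z0 = {s1, s6}, add states with some successor in Z. Z1 = {s1, s2, s6}; Z2 = {s1, s2, s5, s6}; fixed.
Sat(EF (AF (b ∧ a))) = {s1, s2, s5, s6}
|Sat(EF (AF (b ∧ a)))| = |{s1, s2, s5, s6}| = 4.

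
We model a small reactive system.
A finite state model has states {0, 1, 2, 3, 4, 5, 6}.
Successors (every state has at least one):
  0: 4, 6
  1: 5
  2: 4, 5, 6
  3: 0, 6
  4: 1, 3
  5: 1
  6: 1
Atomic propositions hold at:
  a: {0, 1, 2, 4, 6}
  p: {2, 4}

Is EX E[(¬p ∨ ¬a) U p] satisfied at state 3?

Sat(¬p) = {0, 1, 3, 5, 6}
Sat(¬a) = {3, 5}
Sat(¬p ∨ ¬a) = {0, 1, 3, 5, 6}
E[(¬p ∨ ¬a) U p]: least fixpoint, start Z0 = Sat(p) = {2, 4}, add states in Sat(¬p ∨ ¬a) with some successor in Z. Z1 = {0, 2, 4}; Z2 = {0, 2, 3, 4}; fixed.
Sat(E[(¬p ∨ ¬a) U p]) = {0, 2, 3, 4}
Sat(EX E[(¬p ∨ ¬a) U p]) = {s : some successor in {0, 2, 3, 4}} = {0, 2, 3, 4}
3 ∈ Sat(EX E[(¬p ∨ ¬a) U p]) = {0, 2, 3, 4}, so the formula holds at 3.

Yes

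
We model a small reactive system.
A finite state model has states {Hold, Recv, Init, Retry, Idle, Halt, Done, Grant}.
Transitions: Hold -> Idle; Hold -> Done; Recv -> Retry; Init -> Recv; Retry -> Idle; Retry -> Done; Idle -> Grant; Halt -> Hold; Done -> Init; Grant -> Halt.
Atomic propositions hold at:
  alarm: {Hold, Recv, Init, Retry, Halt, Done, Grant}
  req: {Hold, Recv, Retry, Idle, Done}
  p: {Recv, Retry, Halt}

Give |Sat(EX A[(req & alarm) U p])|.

Sat(req & alarm) = {Hold, Recv, Retry, Done}
A[(req & alarm) U p]: least fixpoint, start Z0 = Sat(p) = {Recv, Retry, Halt}, add states in Sat(req & alarm) with every successor in Z. Already a fixed point.
Sat(A[(req & alarm) U p]) = {Recv, Retry, Halt}
Sat(EX A[(req & alarm) U p]) = {s : some successor in {Recv, Retry, Halt}} = {Recv, Init, Grant}
|Sat(EX A[(req & alarm) U p])| = |{Recv, Init, Grant}| = 3.

3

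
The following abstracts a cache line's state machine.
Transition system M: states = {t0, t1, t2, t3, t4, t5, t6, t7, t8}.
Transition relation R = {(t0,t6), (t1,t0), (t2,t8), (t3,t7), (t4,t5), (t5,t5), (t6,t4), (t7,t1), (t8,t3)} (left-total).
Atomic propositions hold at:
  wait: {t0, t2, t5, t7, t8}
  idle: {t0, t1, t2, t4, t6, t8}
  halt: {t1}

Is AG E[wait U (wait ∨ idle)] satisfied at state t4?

Yes

Sat(wait ∨ idle) = {t0, t1, t2, t4, t5, t6, t7, t8}
E[wait U (wait ∨ idle)]: least fixpoint, start Z0 = Sat((wait ∨ idle)) = {t0, t1, t2, t4, t5, t6, t7, t8}, add states in Sat(wait) with some successor in Z. Already a fixed point.
Sat(E[wait U (wait ∨ idle)]) = {t0, t1, t2, t4, t5, t6, t7, t8}
AG E[wait U (wait ∨ idle)]: greatest fixpoint, start Z0 = {t0, t1, t2, t4, t5, t6, t7, t8}, keep only states in Sat with every successor in Z. Z1 = {t0, t1, t2, t4, t5, t6, t7}; Z2 = {t0, t1, t4, t5, t6, t7}; fixed.
Sat(AG E[wait U (wait ∨ idle)]) = {t0, t1, t4, t5, t6, t7}
t4 ∈ Sat(AG E[wait U (wait ∨ idle)]) = {t0, t1, t4, t5, t6, t7}, so the formula holds at t4.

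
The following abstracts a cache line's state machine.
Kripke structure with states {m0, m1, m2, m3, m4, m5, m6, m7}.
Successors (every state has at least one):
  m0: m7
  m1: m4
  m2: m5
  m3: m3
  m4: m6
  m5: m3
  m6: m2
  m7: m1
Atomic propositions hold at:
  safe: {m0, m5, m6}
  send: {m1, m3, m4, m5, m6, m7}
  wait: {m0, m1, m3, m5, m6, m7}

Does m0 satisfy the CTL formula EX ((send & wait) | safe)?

Yes

Sat(send & wait) = {m1, m3, m5, m6, m7}
Sat((send & wait) | safe) = {m0, m1, m3, m5, m6, m7}
Sat(EX ((send & wait) | safe)) = {s : some successor in {m0, m1, m3, m5, m6, m7}} = {m0, m2, m3, m4, m5, m7}
m0 ∈ Sat(EX ((send & wait) | safe)) = {m0, m2, m3, m4, m5, m7}, so the formula holds at m0.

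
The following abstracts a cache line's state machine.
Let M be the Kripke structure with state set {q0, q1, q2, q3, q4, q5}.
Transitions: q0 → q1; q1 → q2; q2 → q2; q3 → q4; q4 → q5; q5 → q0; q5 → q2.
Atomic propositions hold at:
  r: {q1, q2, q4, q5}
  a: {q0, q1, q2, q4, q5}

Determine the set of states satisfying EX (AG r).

{q0, q1, q2, q5}

AG r: greatest fixpoint, start Z0 = {q1, q2, q4, q5}, keep only states in Sat with every successor in Z. Z1 = {q1, q2, q4}; Z2 = {q1, q2}; fixed.
Sat(AG r) = {q1, q2}
Sat(EX (AG r)) = {s : some successor in {q1, q2}} = {q0, q1, q2, q5}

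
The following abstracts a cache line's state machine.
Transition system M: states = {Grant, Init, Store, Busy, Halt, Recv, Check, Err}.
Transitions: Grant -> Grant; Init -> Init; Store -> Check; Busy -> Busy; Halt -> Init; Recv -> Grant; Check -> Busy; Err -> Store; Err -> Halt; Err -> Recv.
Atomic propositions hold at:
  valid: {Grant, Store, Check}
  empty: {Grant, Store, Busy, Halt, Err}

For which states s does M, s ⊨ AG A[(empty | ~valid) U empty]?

{Grant, Busy, Recv}

Sat(~valid) = {Init, Busy, Halt, Recv, Err}
Sat(empty | ~valid) = {Grant, Init, Store, Busy, Halt, Recv, Err}
A[(empty | ~valid) U empty]: least fixpoint, start Z0 = Sat(empty) = {Grant, Store, Busy, Halt, Err}, add states in Sat(empty | ~valid) with every successor in Z. Z1 = {Grant, Store, Busy, Halt, Recv, Err}; fixed.
Sat(A[(empty | ~valid) U empty]) = {Grant, Store, Busy, Halt, Recv, Err}
AG A[(empty | ~valid) U empty]: greatest fixpoint, start Z0 = {Grant, Store, Busy, Halt, Recv, Err}, keep only states in Sat with every successor in Z. Z1 = {Grant, Busy, Recv, Err}; Z2 = {Grant, Busy, Recv}; fixed.
Sat(AG A[(empty | ~valid) U empty]) = {Grant, Busy, Recv}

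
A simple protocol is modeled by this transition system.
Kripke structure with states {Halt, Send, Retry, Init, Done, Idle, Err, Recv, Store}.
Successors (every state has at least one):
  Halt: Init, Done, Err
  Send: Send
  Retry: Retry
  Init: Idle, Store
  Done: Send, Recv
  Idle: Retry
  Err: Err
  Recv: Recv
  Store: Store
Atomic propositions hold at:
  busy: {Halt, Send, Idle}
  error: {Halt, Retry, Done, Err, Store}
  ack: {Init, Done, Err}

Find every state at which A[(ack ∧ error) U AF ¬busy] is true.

{Halt, Retry, Init, Done, Idle, Err, Recv, Store}

Sat(ack ∧ error) = {Done, Err}
Sat(¬busy) = {Retry, Init, Done, Err, Recv, Store}
AF ¬busy: least fixpoint, start Z0 = {Retry, Init, Done, Err, Recv, Store}, add states with every successor in Z. Z1 = {Halt, Retry, Init, Done, Idle, Err, Recv, Store}; fixed.
Sat(AF ¬busy) = {Halt, Retry, Init, Done, Idle, Err, Recv, Store}
A[(ack ∧ error) U AF ¬busy]: least fixpoint, start Z0 = Sat(AF ¬busy) = {Halt, Retry, Init, Done, Idle, Err, Recv, Store}, add states in Sat(ack ∧ error) with every successor in Z. Already a fixed point.
Sat(A[(ack ∧ error) U AF ¬busy]) = {Halt, Retry, Init, Done, Idle, Err, Recv, Store}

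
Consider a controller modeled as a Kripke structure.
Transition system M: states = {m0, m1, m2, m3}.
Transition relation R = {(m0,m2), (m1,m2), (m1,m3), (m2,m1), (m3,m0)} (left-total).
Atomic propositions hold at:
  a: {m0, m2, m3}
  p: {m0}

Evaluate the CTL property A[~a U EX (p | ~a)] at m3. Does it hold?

Yes

Sat(~a) = {m1}
Sat(p | ~a) = {m0, m1}
Sat(EX (p | ~a)) = {s : some successor in {m0, m1}} = {m2, m3}
A[~a U EX (p | ~a)]: least fixpoint, start Z0 = Sat(EX (p | ~a)) = {m2, m3}, add states in Sat(~a) with every successor in Z. Z1 = {m1, m2, m3}; fixed.
Sat(A[~a U EX (p | ~a)]) = {m1, m2, m3}
m3 ∈ Sat(A[~a U EX (p | ~a)]) = {m1, m2, m3}, so the formula holds at m3.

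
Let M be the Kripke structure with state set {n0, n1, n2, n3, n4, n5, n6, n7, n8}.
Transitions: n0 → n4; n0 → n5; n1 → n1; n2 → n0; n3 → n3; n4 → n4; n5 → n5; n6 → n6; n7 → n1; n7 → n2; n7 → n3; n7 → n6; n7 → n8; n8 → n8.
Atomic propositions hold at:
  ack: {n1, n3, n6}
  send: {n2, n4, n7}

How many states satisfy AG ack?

3

AG ack: greatest fixpoint, start Z0 = {n1, n3, n6}, keep only states in Sat with every successor in Z. Already a fixed point.
Sat(AG ack) = {n1, n3, n6}
|Sat(AG ack)| = |{n1, n3, n6}| = 3.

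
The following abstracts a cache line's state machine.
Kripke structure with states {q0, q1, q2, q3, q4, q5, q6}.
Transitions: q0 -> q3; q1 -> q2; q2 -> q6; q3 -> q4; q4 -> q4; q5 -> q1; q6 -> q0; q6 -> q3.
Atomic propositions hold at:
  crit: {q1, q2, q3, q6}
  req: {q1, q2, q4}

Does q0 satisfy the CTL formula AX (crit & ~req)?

Yes

Sat(~req) = {q0, q3, q5, q6}
Sat(crit & ~req) = {q3, q6}
Sat(AX (crit & ~req)) = {s : every successor in {q3, q6}} = {q0, q2}
q0 ∈ Sat(AX (crit & ~req)) = {q0, q2}, so the formula holds at q0.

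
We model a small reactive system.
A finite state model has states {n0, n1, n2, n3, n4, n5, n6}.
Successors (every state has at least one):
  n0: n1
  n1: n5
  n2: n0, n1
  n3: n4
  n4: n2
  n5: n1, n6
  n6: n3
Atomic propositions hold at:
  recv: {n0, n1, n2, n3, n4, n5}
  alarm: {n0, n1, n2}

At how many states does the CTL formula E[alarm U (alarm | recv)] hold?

Sat(alarm | recv) = {n0, n1, n2, n3, n4, n5}
E[alarm U (alarm | recv)]: least fixpoint, start Z0 = Sat((alarm | recv)) = {n0, n1, n2, n3, n4, n5}, add states in Sat(alarm) with some successor in Z. Already a fixed point.
Sat(E[alarm U (alarm | recv)]) = {n0, n1, n2, n3, n4, n5}
|Sat(E[alarm U (alarm | recv)])| = |{n0, n1, n2, n3, n4, n5}| = 6.

6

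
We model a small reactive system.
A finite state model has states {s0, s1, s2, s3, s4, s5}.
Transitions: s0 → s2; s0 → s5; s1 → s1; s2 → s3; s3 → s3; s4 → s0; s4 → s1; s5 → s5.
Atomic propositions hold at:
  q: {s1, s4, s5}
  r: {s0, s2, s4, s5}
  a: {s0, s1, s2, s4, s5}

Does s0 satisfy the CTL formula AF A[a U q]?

No

A[a U q]: least fixpoint, start Z0 = Sat(q) = {s1, s4, s5}, add states in Sat(a) with every successor in Z. Already a fixed point.
Sat(A[a U q]) = {s1, s4, s5}
AF A[a U q]: least fixpoint, start Z0 = {s1, s4, s5}, add states with every successor in Z. Already a fixed point.
Sat(AF A[a U q]) = {s1, s4, s5}
s0 ∉ Sat(AF A[a U q]) = {s1, s4, s5}, so the formula does not hold at s0.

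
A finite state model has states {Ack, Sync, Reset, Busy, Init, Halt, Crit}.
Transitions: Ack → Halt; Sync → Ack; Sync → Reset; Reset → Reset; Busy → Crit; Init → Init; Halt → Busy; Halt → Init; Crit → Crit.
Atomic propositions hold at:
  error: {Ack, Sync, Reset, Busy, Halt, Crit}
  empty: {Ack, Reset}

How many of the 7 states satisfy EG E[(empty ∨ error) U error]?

6

Sat(empty ∨ error) = {Ack, Sync, Reset, Busy, Halt, Crit}
E[(empty ∨ error) U error]: least fixpoint, start Z0 = Sat(error) = {Ack, Sync, Reset, Busy, Halt, Crit}, add states in Sat(empty ∨ error) with some successor in Z. Already a fixed point.
Sat(E[(empty ∨ error) U error]) = {Ack, Sync, Reset, Busy, Halt, Crit}
EG E[(empty ∨ error) U error]: greatest fixpoint, start Z0 = {Ack, Sync, Reset, Busy, Halt, Crit}, keep only states in Sat with some successor in Z. Already a fixed point.
Sat(EG E[(empty ∨ error) U error]) = {Ack, Sync, Reset, Busy, Halt, Crit}
|Sat(EG E[(empty ∨ error) U error])| = |{Ack, Sync, Reset, Busy, Halt, Crit}| = 6.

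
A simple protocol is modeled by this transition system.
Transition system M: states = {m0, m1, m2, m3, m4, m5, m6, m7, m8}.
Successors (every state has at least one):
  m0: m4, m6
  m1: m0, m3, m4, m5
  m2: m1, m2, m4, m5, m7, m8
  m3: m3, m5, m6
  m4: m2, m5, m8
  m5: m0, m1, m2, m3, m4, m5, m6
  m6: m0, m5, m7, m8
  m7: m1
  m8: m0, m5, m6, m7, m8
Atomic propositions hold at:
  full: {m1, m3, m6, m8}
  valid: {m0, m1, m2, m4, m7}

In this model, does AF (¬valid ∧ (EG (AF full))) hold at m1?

No

Sat(¬valid) = {m3, m5, m6, m8}
AF full: least fixpoint, start Z0 = {m1, m3, m6, m8}, add states with every successor in Z. Z1 = {m1, m3, m6, m7, m8}; fixed.
Sat(AF full) = {m1, m3, m6, m7, m8}
EG (AF full): greatest fixpoint, start Z0 = {m1, m3, m6, m7, m8}, keep only states in Sat with some successor in Z. Already a fixed point.
Sat(EG (AF full)) = {m1, m3, m6, m7, m8}
Sat(¬valid ∧ (EG (AF full))) = {m3, m6, m8}
AF (¬valid ∧ (EG (AF full))): least fixpoint, start Z0 = {m3, m6, m8}, add states with every successor in Z. Already a fixed point.
Sat(AF (¬valid ∧ (EG (AF full)))) = {m3, m6, m8}
m1 ∉ Sat(AF (¬valid ∧ (EG (AF full)))) = {m3, m6, m8}, so the formula does not hold at m1.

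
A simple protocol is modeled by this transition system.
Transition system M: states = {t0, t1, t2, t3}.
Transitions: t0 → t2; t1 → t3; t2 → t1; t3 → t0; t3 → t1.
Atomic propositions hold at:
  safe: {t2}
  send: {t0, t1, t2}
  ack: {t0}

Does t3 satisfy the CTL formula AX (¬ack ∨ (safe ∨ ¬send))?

Sat(¬ack) = {t1, t2, t3}
Sat(¬send) = {t3}
Sat(safe ∨ ¬send) = {t2, t3}
Sat(¬ack ∨ (safe ∨ ¬send)) = {t1, t2, t3}
Sat(AX (¬ack ∨ (safe ∨ ¬send))) = {s : every successor in {t1, t2, t3}} = {t0, t1, t2}
t3 ∉ Sat(AX (¬ack ∨ (safe ∨ ¬send))) = {t0, t1, t2}, so the formula does not hold at t3.

No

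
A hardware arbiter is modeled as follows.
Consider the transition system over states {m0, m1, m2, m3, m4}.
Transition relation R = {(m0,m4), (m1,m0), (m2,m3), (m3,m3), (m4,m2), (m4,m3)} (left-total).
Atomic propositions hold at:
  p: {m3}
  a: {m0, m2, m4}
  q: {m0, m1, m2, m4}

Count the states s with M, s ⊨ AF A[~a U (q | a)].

4

Sat(~a) = {m1, m3}
Sat(q | a) = {m0, m1, m2, m4}
A[~a U (q | a)]: least fixpoint, start Z0 = Sat((q | a)) = {m0, m1, m2, m4}, add states in Sat(~a) with every successor in Z. Already a fixed point.
Sat(A[~a U (q | a)]) = {m0, m1, m2, m4}
AF A[~a U (q | a)]: least fixpoint, start Z0 = {m0, m1, m2, m4}, add states with every successor in Z. Already a fixed point.
Sat(AF A[~a U (q | a)]) = {m0, m1, m2, m4}
|Sat(AF A[~a U (q | a)])| = |{m0, m1, m2, m4}| = 4.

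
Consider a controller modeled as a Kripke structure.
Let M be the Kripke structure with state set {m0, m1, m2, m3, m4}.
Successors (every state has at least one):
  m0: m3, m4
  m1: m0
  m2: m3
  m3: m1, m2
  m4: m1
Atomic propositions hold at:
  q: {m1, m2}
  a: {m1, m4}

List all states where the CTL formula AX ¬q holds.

{m0, m1, m2}

Sat(¬q) = {m0, m3, m4}
Sat(AX ¬q) = {s : every successor in {m0, m3, m4}} = {m0, m1, m2}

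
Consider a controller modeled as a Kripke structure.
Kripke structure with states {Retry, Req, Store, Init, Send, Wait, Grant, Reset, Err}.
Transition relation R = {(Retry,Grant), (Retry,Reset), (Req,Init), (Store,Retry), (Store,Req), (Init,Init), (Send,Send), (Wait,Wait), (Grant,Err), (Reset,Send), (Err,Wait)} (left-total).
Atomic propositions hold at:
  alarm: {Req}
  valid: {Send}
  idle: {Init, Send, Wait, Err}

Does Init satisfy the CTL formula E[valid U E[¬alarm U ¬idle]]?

Sat(¬alarm) = {Retry, Store, Init, Send, Wait, Grant, Reset, Err}
Sat(¬idle) = {Retry, Req, Store, Grant, Reset}
E[¬alarm U ¬idle]: least fixpoint, start Z0 = Sat(¬idle) = {Retry, Req, Store, Grant, Reset}, add states in Sat(¬alarm) with some successor in Z. Already a fixed point.
Sat(E[¬alarm U ¬idle]) = {Retry, Req, Store, Grant, Reset}
E[valid U E[¬alarm U ¬idle]]: least fixpoint, start Z0 = Sat(E[¬alarm U ¬idle]) = {Retry, Req, Store, Grant, Reset}, add states in Sat(valid) with some successor in Z. Already a fixed point.
Sat(E[valid U E[¬alarm U ¬idle]]) = {Retry, Req, Store, Grant, Reset}
Init ∉ Sat(E[valid U E[¬alarm U ¬idle]]) = {Retry, Req, Store, Grant, Reset}, so the formula does not hold at Init.

No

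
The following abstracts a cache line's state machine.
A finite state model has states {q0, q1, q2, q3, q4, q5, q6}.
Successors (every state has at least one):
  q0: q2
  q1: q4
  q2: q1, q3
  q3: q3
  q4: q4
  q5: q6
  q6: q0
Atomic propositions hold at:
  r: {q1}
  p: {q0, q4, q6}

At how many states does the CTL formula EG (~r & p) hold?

1

Sat(~r) = {q0, q2, q3, q4, q5, q6}
Sat(~r & p) = {q0, q4, q6}
EG (~r & p): greatest fixpoint, start Z0 = {q0, q4, q6}, keep only states in Sat with some successor in Z. Z1 = {q4, q6}; Z2 = {q4}; fixed.
Sat(EG (~r & p)) = {q4}
|Sat(EG (~r & p))| = |{q4}| = 1.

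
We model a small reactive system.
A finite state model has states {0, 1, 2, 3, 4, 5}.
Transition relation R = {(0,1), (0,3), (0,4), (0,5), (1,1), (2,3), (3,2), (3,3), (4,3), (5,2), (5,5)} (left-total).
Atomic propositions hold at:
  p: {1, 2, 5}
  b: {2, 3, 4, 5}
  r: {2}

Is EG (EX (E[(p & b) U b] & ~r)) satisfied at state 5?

Sat(p & b) = {2, 5}
E[(p & b) U b]: least fixpoint, start Z0 = Sat(b) = {2, 3, 4, 5}, add states in Sat(p & b) with some successor in Z. Already a fixed point.
Sat(E[(p & b) U b]) = {2, 3, 4, 5}
Sat(~r) = {0, 1, 3, 4, 5}
Sat(E[(p & b) U b] & ~r) = {3, 4, 5}
Sat(EX (E[(p & b) U b] & ~r)) = {s : some successor in {3, 4, 5}} = {0, 2, 3, 4, 5}
EG (EX (E[(p & b) U b] & ~r)): greatest fixpoint, start Z0 = {0, 2, 3, 4, 5}, keep only states in Sat with some successor in Z. Already a fixed point.
Sat(EG (EX (E[(p & b) U b] & ~r))) = {0, 2, 3, 4, 5}
5 ∈ Sat(EG (EX (E[(p & b) U b] & ~r))) = {0, 2, 3, 4, 5}, so the formula holds at 5.

Yes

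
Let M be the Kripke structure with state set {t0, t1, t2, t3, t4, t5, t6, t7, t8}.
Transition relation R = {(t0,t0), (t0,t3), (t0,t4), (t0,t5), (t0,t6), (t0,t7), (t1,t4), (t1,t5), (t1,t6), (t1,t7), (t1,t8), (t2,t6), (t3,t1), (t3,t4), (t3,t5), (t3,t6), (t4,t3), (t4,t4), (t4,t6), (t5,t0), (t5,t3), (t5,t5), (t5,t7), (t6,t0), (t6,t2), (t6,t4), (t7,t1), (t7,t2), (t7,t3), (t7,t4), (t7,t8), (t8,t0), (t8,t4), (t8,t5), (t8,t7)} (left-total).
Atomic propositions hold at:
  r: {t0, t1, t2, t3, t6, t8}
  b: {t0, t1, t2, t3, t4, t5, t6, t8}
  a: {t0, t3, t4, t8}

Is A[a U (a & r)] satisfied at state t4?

Sat(a & r) = {t0, t3, t8}
A[a U (a & r)]: least fixpoint, start Z0 = Sat((a & r)) = {t0, t3, t8}, add states in Sat(a) with every successor in Z. Already a fixed point.
Sat(A[a U (a & r)]) = {t0, t3, t8}
t4 ∉ Sat(A[a U (a & r)]) = {t0, t3, t8}, so the formula does not hold at t4.

No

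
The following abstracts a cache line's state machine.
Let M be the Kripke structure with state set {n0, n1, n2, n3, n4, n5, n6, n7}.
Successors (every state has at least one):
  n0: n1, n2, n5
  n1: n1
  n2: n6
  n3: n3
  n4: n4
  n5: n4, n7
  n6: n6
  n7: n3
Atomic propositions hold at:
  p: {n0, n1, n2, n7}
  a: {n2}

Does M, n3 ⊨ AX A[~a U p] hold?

No

Sat(~a) = {n0, n1, n3, n4, n5, n6, n7}
A[~a U p]: least fixpoint, start Z0 = Sat(p) = {n0, n1, n2, n7}, add states in Sat(~a) with every successor in Z. Already a fixed point.
Sat(A[~a U p]) = {n0, n1, n2, n7}
Sat(AX A[~a U p]) = {s : every successor in {n0, n1, n2, n7}} = {n1}
n3 ∉ Sat(AX A[~a U p]) = {n1}, so the formula does not hold at n3.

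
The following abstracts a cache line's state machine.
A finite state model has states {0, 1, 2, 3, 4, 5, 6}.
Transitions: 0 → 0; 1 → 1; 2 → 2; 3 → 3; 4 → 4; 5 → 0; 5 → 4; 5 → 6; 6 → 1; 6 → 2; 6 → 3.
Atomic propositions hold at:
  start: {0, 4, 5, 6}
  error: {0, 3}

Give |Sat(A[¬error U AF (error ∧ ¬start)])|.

1

Sat(¬error) = {1, 2, 4, 5, 6}
Sat(¬start) = {1, 2, 3}
Sat(error ∧ ¬start) = {3}
AF (error ∧ ¬start): least fixpoint, start Z0 = {3}, add states with every successor in Z. Already a fixed point.
Sat(AF (error ∧ ¬start)) = {3}
A[¬error U AF (error ∧ ¬start)]: least fixpoint, start Z0 = Sat(AF (error ∧ ¬start)) = {3}, add states in Sat(¬error) with every successor in Z. Already a fixed point.
Sat(A[¬error U AF (error ∧ ¬start)]) = {3}
|Sat(A[¬error U AF (error ∧ ¬start)])| = |{3}| = 1.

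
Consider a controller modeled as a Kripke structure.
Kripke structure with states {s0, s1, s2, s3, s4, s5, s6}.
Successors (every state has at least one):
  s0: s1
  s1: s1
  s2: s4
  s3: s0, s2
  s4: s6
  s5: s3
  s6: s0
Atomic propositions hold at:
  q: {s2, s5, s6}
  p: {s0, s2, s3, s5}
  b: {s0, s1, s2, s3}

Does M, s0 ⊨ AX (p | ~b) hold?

Sat(~b) = {s4, s5, s6}
Sat(p | ~b) = {s0, s2, s3, s4, s5, s6}
Sat(AX (p | ~b)) = {s : every successor in {s0, s2, s3, s4, s5, s6}} = {s2, s3, s4, s5, s6}
s0 ∉ Sat(AX (p | ~b)) = {s2, s3, s4, s5, s6}, so the formula does not hold at s0.

No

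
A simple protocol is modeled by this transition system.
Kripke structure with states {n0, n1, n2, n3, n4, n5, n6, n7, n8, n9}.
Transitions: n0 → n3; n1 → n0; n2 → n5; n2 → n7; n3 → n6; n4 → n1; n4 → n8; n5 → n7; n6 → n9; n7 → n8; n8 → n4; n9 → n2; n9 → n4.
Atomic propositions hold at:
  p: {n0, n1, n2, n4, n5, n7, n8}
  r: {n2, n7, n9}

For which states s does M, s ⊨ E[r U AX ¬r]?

{n0, n1, n2, n3, n4, n7, n8, n9}

Sat(¬r) = {n0, n1, n3, n4, n5, n6, n8}
Sat(AX ¬r) = {s : every successor in {n0, n1, n3, n4, n5, n6, n8}} = {n0, n1, n3, n4, n7, n8}
E[r U AX ¬r]: least fixpoint, start Z0 = Sat(AX ¬r) = {n0, n1, n3, n4, n7, n8}, add states in Sat(r) with some successor in Z. Z1 = {n0, n1, n2, n3, n4, n7, n8, n9}; fixed.
Sat(E[r U AX ¬r]) = {n0, n1, n2, n3, n4, n7, n8, n9}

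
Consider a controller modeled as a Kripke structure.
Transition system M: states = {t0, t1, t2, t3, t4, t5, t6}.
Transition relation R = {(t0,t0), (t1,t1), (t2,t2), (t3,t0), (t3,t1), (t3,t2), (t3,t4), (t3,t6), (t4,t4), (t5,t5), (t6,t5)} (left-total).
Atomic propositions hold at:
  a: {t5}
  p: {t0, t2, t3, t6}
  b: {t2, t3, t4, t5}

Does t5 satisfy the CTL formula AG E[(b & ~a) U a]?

Yes

Sat(~a) = {t0, t1, t2, t3, t4, t6}
Sat(b & ~a) = {t2, t3, t4}
E[(b & ~a) U a]: least fixpoint, start Z0 = Sat(a) = {t5}, add states in Sat(b & ~a) with some successor in Z. Already a fixed point.
Sat(E[(b & ~a) U a]) = {t5}
AG E[(b & ~a) U a]: greatest fixpoint, start Z0 = {t5}, keep only states in Sat with every successor in Z. Already a fixed point.
Sat(AG E[(b & ~a) U a]) = {t5}
t5 ∈ Sat(AG E[(b & ~a) U a]) = {t5}, so the formula holds at t5.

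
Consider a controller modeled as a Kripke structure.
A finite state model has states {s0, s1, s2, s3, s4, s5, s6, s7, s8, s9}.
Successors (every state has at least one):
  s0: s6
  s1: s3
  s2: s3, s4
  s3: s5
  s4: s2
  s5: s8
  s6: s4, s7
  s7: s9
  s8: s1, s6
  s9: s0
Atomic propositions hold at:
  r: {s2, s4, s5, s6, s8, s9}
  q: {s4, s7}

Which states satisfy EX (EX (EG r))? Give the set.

{s0, s1, s2, s3, s4, s5, s6, s8, s9}

EG r: greatest fixpoint, start Z0 = {s2, s4, s5, s6, s8, s9}, keep only states in Sat with some successor in Z. Z1 = {s2, s4, s5, s6, s8}; fixed.
Sat(EG r) = {s2, s4, s5, s6, s8}
Sat(EX (EG r)) = {s : some successor in {s2, s4, s5, s6, s8}} = {s0, s2, s3, s4, s5, s6, s8}
Sat(EX (EX (EG r))) = {s : some successor in {s0, s2, s3, s4, s5, s6, s8}} = {s0, s1, s2, s3, s4, s5, s6, s8, s9}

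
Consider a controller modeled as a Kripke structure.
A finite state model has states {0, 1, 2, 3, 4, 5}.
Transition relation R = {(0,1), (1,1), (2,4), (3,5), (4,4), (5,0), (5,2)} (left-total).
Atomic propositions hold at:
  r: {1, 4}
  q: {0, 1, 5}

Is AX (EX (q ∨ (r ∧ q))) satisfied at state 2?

No

Sat(r ∧ q) = {1}
Sat(q ∨ (r ∧ q)) = {0, 1, 5}
Sat(EX (q ∨ (r ∧ q))) = {s : some successor in {0, 1, 5}} = {0, 1, 3, 5}
Sat(AX (EX (q ∨ (r ∧ q)))) = {s : every successor in {0, 1, 3, 5}} = {0, 1, 3}
2 ∉ Sat(AX (EX (q ∨ (r ∧ q)))) = {0, 1, 3}, so the formula does not hold at 2.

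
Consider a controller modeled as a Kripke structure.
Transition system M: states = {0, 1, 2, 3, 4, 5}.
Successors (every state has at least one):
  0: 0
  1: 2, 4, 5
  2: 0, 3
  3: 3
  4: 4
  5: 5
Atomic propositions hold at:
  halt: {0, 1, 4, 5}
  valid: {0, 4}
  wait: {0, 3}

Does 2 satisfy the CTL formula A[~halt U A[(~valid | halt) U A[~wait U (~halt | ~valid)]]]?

Yes

Sat(~halt) = {2, 3}
Sat(~valid) = {1, 2, 3, 5}
Sat(~valid | halt) = {0, 1, 2, 3, 4, 5}
Sat(~wait) = {1, 2, 4, 5}
Sat(~halt | ~valid) = {1, 2, 3, 5}
A[~wait U (~halt | ~valid)]: least fixpoint, start Z0 = Sat((~halt | ~valid)) = {1, 2, 3, 5}, add states in Sat(~wait) with every successor in Z. Already a fixed point.
Sat(A[~wait U (~halt | ~valid)]) = {1, 2, 3, 5}
A[(~valid | halt) U A[~wait U (~halt | ~valid)]]: least fixpoint, start Z0 = Sat(A[~wait U (~halt | ~valid)]) = {1, 2, 3, 5}, add states in Sat(~valid | halt) with every successor in Z. Already a fixed point.
Sat(A[(~valid | halt) U A[~wait U (~halt | ~valid)]]) = {1, 2, 3, 5}
A[~halt U A[(~valid | halt) U A[~wait U (~halt | ~valid)]]]: least fixpoint, start Z0 = Sat(A[(~valid | halt) U A[~wait U (~halt | ~valid)]]) = {1, 2, 3, 5}, add states in Sat(~halt) with every successor in Z. Already a fixed point.
Sat(A[~halt U A[(~valid | halt) U A[~wait U (~halt | ~valid)]]]) = {1, 2, 3, 5}
2 ∈ Sat(A[~halt U A[(~valid | halt) U A[~wait U (~halt | ~valid)]]]) = {1, 2, 3, 5}, so the formula holds at 2.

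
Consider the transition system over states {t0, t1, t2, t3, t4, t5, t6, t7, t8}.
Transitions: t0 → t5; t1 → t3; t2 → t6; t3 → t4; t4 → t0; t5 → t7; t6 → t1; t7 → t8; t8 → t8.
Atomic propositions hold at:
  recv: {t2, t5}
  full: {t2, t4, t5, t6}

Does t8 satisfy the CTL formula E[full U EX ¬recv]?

Sat(¬recv) = {t0, t1, t3, t4, t6, t7, t8}
Sat(EX ¬recv) = {s : some successor in {t0, t1, t3, t4, t6, t7, t8}} = {t1, t2, t3, t4, t5, t6, t7, t8}
E[full U EX ¬recv]: least fixpoint, start Z0 = Sat(EX ¬recv) = {t1, t2, t3, t4, t5, t6, t7, t8}, add states in Sat(full) with some successor in Z. Already a fixed point.
Sat(E[full U EX ¬recv]) = {t1, t2, t3, t4, t5, t6, t7, t8}
t8 ∈ Sat(E[full U EX ¬recv]) = {t1, t2, t3, t4, t5, t6, t7, t8}, so the formula holds at t8.

Yes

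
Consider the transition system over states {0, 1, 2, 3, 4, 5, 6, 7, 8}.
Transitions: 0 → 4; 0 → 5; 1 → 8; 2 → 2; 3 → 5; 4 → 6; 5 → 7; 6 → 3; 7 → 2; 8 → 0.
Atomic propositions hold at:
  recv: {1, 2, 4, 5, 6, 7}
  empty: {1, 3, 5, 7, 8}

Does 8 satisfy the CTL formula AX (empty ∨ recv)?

No

Sat(empty ∨ recv) = {1, 2, 3, 4, 5, 6, 7, 8}
Sat(AX (empty ∨ recv)) = {s : every successor in {1, 2, 3, 4, 5, 6, 7, 8}} = {0, 1, 2, 3, 4, 5, 6, 7}
8 ∉ Sat(AX (empty ∨ recv)) = {0, 1, 2, 3, 4, 5, 6, 7}, so the formula does not hold at 8.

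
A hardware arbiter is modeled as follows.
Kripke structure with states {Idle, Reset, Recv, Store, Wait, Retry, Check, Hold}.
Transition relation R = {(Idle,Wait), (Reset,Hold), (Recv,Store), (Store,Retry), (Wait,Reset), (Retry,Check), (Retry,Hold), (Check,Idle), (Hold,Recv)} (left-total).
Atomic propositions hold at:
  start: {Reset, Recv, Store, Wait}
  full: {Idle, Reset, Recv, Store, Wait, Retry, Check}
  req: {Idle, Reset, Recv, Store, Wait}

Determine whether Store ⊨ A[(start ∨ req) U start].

Yes

Sat(start ∨ req) = {Idle, Reset, Recv, Store, Wait}
A[(start ∨ req) U start]: least fixpoint, start Z0 = Sat(start) = {Reset, Recv, Store, Wait}, add states in Sat(start ∨ req) with every successor in Z. Z1 = {Idle, Reset, Recv, Store, Wait}; fixed.
Sat(A[(start ∨ req) U start]) = {Idle, Reset, Recv, Store, Wait}
Store ∈ Sat(A[(start ∨ req) U start]) = {Idle, Reset, Recv, Store, Wait}, so the formula holds at Store.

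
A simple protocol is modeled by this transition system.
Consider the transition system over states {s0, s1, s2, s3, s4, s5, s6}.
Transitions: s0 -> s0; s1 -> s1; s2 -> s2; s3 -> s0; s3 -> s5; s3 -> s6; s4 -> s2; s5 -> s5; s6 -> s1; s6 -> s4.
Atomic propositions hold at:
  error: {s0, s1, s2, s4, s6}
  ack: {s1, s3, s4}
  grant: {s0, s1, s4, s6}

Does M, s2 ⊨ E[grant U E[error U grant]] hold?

No

E[error U grant]: least fixpoint, start Z0 = Sat(grant) = {s0, s1, s4, s6}, add states in Sat(error) with some successor in Z. Already a fixed point.
Sat(E[error U grant]) = {s0, s1, s4, s6}
E[grant U E[error U grant]]: least fixpoint, start Z0 = Sat(E[error U grant]) = {s0, s1, s4, s6}, add states in Sat(grant) with some successor in Z. Already a fixed point.
Sat(E[grant U E[error U grant]]) = {s0, s1, s4, s6}
s2 ∉ Sat(E[grant U E[error U grant]]) = {s0, s1, s4, s6}, so the formula does not hold at s2.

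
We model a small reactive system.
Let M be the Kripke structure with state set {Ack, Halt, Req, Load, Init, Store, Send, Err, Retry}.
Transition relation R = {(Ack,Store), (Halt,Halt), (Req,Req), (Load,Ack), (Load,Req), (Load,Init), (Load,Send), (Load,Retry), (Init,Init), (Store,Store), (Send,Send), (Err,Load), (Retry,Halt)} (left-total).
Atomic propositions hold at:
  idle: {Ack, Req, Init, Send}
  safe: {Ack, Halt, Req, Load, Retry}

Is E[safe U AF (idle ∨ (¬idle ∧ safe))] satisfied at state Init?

Yes

Sat(¬idle) = {Halt, Load, Store, Err, Retry}
Sat(¬idle ∧ safe) = {Halt, Load, Retry}
Sat(idle ∨ (¬idle ∧ safe)) = {Ack, Halt, Req, Load, Init, Send, Retry}
AF (idle ∨ (¬idle ∧ safe)): least fixpoint, start Z0 = {Ack, Halt, Req, Load, Init, Send, Retry}, add states with every successor in Z. Z1 = {Ack, Halt, Req, Load, Init, Send, Err, Retry}; fixed.
Sat(AF (idle ∨ (¬idle ∧ safe))) = {Ack, Halt, Req, Load, Init, Send, Err, Retry}
E[safe U AF (idle ∨ (¬idle ∧ safe))]: least fixpoint, start Z0 = Sat(AF (idle ∨ (¬idle ∧ safe))) = {Ack, Halt, Req, Load, Init, Send, Err, Retry}, add states in Sat(safe) with some successor in Z. Already a fixed point.
Sat(E[safe U AF (idle ∨ (¬idle ∧ safe))]) = {Ack, Halt, Req, Load, Init, Send, Err, Retry}
Init ∈ Sat(E[safe U AF (idle ∨ (¬idle ∧ safe))]) = {Ack, Halt, Req, Load, Init, Send, Err, Retry}, so the formula holds at Init.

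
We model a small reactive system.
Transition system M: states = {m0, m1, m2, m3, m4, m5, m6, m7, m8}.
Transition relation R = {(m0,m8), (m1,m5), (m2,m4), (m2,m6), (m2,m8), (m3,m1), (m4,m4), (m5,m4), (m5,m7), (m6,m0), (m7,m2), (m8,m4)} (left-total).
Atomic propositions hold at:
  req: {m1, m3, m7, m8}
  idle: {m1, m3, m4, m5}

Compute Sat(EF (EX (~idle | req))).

Sat(~idle) = {m0, m2, m6, m7, m8}
Sat(~idle | req) = {m0, m1, m2, m3, m6, m7, m8}
Sat(EX (~idle | req)) = {s : some successor in {m0, m1, m2, m3, m6, m7, m8}} = {m0, m2, m3, m5, m6, m7}
EF (EX (~idle | req)): least fixpoint, start Z0 = {m0, m2, m3, m5, m6, m7}, add states with some successor in Z. Z1 = {m0, m1, m2, m3, m5, m6, m7}; fixed.
Sat(EF (EX (~idle | req))) = {m0, m1, m2, m3, m5, m6, m7}

{m0, m1, m2, m3, m5, m6, m7}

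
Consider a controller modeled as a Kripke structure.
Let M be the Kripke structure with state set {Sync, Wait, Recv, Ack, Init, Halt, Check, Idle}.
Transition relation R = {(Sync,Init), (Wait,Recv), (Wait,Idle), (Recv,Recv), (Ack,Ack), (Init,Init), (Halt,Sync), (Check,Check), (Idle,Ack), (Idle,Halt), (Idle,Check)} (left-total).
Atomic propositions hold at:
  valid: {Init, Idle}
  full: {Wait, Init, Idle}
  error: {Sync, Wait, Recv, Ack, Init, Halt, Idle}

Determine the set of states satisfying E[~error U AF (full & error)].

Sat(~error) = {Check}
Sat(full & error) = {Wait, Init, Idle}
AF (full & error): least fixpoint, start Z0 = {Wait, Init, Idle}, add states with every successor in Z. Z1 = {Sync, Wait, Init, Idle}; Z2 = {Sync, Wait, Init, Halt, Idle}; fixed.
Sat(AF (full & error)) = {Sync, Wait, Init, Halt, Idle}
E[~error U AF (full & error)]: least fixpoint, start Z0 = Sat(AF (full & error)) = {Sync, Wait, Init, Halt, Idle}, add states in Sat(~error) with some successor in Z. Already a fixed point.
Sat(E[~error U AF (full & error)]) = {Sync, Wait, Init, Halt, Idle}

{Sync, Wait, Init, Halt, Idle}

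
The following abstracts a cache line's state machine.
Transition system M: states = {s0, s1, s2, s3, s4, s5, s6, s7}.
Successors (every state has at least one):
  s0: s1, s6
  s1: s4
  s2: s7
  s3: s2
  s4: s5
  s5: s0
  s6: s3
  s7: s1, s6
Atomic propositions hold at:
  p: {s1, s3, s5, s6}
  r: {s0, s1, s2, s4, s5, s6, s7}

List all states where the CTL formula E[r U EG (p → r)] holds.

{s0, s1, s2, s4, s5, s7}

Sat(p → r) = {s0, s1, s2, s4, s5, s6, s7}
EG (p → r): greatest fixpoint, start Z0 = {s0, s1, s2, s4, s5, s6, s7}, keep only states in Sat with some successor in Z. Z1 = {s0, s1, s2, s4, s5, s7}; fixed.
Sat(EG (p → r)) = {s0, s1, s2, s4, s5, s7}
E[r U EG (p → r)]: least fixpoint, start Z0 = Sat(EG (p → r)) = {s0, s1, s2, s4, s5, s7}, add states in Sat(r) with some successor in Z. Already a fixed point.
Sat(E[r U EG (p → r)]) = {s0, s1, s2, s4, s5, s7}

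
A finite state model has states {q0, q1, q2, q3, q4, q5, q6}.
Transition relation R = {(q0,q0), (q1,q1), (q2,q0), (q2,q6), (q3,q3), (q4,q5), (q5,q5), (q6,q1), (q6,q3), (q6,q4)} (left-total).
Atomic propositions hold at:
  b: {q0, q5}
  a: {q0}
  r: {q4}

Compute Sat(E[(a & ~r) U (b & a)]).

Sat(~r) = {q0, q1, q2, q3, q5, q6}
Sat(a & ~r) = {q0}
Sat(b & a) = {q0}
E[(a & ~r) U (b & a)]: least fixpoint, start Z0 = Sat((b & a)) = {q0}, add states in Sat(a & ~r) with some successor in Z. Already a fixed point.
Sat(E[(a & ~r) U (b & a)]) = {q0}

{q0}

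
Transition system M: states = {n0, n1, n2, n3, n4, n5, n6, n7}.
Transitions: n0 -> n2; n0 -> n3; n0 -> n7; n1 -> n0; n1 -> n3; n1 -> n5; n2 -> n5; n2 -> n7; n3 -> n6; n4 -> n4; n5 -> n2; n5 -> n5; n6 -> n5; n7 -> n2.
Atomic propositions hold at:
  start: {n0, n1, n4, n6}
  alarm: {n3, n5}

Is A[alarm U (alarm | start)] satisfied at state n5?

Yes

Sat(alarm | start) = {n0, n1, n3, n4, n5, n6}
A[alarm U (alarm | start)]: least fixpoint, start Z0 = Sat((alarm | start)) = {n0, n1, n3, n4, n5, n6}, add states in Sat(alarm) with every successor in Z. Already a fixed point.
Sat(A[alarm U (alarm | start)]) = {n0, n1, n3, n4, n5, n6}
n5 ∈ Sat(A[alarm U (alarm | start)]) = {n0, n1, n3, n4, n5, n6}, so the formula holds at n5.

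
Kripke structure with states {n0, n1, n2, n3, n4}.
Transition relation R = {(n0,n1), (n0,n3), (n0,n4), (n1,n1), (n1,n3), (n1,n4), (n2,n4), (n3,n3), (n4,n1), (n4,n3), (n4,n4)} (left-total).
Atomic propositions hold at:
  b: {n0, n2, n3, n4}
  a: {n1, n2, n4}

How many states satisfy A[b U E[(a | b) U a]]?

4

Sat(a | b) = {n0, n1, n2, n3, n4}
E[(a | b) U a]: least fixpoint, start Z0 = Sat(a) = {n1, n2, n4}, add states in Sat(a | b) with some successor in Z. Z1 = {n0, n1, n2, n4}; fixed.
Sat(E[(a | b) U a]) = {n0, n1, n2, n4}
A[b U E[(a | b) U a]]: least fixpoint, start Z0 = Sat(E[(a | b) U a]) = {n0, n1, n2, n4}, add states in Sat(b) with every successor in Z. Already a fixed point.
Sat(A[b U E[(a | b) U a]]) = {n0, n1, n2, n4}
|Sat(A[b U E[(a | b) U a]])| = |{n0, n1, n2, n4}| = 4.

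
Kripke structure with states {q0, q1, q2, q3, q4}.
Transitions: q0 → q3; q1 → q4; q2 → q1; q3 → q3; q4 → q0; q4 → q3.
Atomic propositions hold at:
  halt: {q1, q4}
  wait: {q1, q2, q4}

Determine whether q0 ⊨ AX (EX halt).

No

Sat(EX halt) = {s : some successor in {q1, q4}} = {q1, q2}
Sat(AX (EX halt)) = {s : every successor in {q1, q2}} = {q2}
q0 ∉ Sat(AX (EX halt)) = {q2}, so the formula does not hold at q0.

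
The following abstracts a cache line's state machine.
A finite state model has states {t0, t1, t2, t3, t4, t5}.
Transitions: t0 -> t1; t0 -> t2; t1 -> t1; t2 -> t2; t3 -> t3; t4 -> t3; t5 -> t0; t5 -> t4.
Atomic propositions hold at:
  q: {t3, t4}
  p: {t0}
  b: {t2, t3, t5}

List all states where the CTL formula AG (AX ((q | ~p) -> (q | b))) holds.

Sat(~p) = {t1, t2, t3, t4, t5}
Sat(q | ~p) = {t1, t2, t3, t4, t5}
Sat(q | b) = {t2, t3, t4, t5}
Sat((q | ~p) -> (q | b)) = {t0, t2, t3, t4, t5}
Sat(AX ((q | ~p) -> (q | b))) = {s : every successor in {t0, t2, t3, t4, t5}} = {t2, t3, t4, t5}
AG (AX ((q | ~p) -> (q | b))): greatest fixpoint, start Z0 = {t2, t3, t4, t5}, keep only states in Sat with every successor in Z. Z1 = {t2, t3, t4}; fixed.
Sat(AG (AX ((q | ~p) -> (q | b)))) = {t2, t3, t4}

{t2, t3, t4}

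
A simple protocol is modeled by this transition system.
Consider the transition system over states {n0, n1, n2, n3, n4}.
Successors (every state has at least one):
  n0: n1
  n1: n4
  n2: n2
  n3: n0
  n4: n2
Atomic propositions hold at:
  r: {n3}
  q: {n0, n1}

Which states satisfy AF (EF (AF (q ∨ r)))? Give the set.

Sat(q ∨ r) = {n0, n1, n3}
AF (q ∨ r): least fixpoint, start Z0 = {n0, n1, n3}, add states with every successor in Z. Already a fixed point.
Sat(AF (q ∨ r)) = {n0, n1, n3}
EF (AF (q ∨ r)): least fixpoint, start Z0 = {n0, n1, n3}, add states with some successor in Z. Already a fixed point.
Sat(EF (AF (q ∨ r))) = {n0, n1, n3}
AF (EF (AF (q ∨ r))): least fixpoint, start Z0 = {n0, n1, n3}, add states with every successor in Z. Already a fixed point.
Sat(AF (EF (AF (q ∨ r)))) = {n0, n1, n3}

{n0, n1, n3}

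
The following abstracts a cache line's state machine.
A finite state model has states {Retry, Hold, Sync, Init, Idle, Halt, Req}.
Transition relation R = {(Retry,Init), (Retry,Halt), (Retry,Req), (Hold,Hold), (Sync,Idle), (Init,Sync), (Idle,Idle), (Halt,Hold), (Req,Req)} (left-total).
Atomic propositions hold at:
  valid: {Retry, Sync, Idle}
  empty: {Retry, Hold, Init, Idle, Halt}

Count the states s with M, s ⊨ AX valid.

Sat(AX valid) = {s : every successor in {Retry, Sync, Idle}} = {Sync, Init, Idle}
|Sat(AX valid)| = |{Sync, Init, Idle}| = 3.

3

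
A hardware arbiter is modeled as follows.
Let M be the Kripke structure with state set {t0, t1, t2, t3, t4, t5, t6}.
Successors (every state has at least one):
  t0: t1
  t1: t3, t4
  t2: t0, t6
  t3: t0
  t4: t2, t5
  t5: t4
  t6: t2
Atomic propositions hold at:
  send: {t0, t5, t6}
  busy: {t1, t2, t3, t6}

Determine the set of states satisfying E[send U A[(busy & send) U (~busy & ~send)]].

Sat(busy & send) = {t6}
Sat(~busy) = {t0, t4, t5}
Sat(~send) = {t1, t2, t3, t4}
Sat(~busy & ~send) = {t4}
A[(busy & send) U (~busy & ~send)]: least fixpoint, start Z0 = Sat((~busy & ~send)) = {t4}, add states in Sat(busy & send) with every successor in Z. Already a fixed point.
Sat(A[(busy & send) U (~busy & ~send)]) = {t4}
E[send U A[(busy & send) U (~busy & ~send)]]: least fixpoint, start Z0 = Sat(A[(busy & send) U (~busy & ~send)]) = {t4}, add states in Sat(send) with some successor in Z. Z1 = {t4, t5}; fixed.
Sat(E[send U A[(busy & send) U (~busy & ~send)]]) = {t4, t5}

{t4, t5}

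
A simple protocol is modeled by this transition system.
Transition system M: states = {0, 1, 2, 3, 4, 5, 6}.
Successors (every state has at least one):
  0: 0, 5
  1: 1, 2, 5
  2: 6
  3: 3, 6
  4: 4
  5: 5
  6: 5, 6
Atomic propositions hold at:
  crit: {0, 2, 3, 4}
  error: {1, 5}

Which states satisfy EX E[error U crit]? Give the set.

{0, 1, 3, 4}

E[error U crit]: least fixpoint, start Z0 = Sat(crit) = {0, 2, 3, 4}, add states in Sat(error) with some successor in Z. Z1 = {0, 1, 2, 3, 4}; fixed.
Sat(E[error U crit]) = {0, 1, 2, 3, 4}
Sat(EX E[error U crit]) = {s : some successor in {0, 1, 2, 3, 4}} = {0, 1, 3, 4}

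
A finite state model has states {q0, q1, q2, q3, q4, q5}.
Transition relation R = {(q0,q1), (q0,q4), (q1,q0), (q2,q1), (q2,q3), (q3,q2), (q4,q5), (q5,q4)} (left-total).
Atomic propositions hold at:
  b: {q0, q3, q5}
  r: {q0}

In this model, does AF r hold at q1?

AF r: least fixpoint, start Z0 = {q0}, add states with every successor in Z. Z1 = {q0, q1}; fixed.
Sat(AF r) = {q0, q1}
q1 ∈ Sat(AF r) = {q0, q1}, so the formula holds at q1.

Yes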